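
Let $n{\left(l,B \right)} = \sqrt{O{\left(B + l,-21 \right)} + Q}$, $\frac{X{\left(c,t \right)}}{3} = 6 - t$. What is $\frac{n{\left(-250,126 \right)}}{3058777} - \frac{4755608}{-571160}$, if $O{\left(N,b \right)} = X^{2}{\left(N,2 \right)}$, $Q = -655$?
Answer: $\frac{594451}{71395} + \frac{i \sqrt{511}}{3058777} \approx 8.3262 + 7.3903 \cdot 10^{-6} i$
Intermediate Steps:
$X{\left(c,t \right)} = 18 - 3 t$ ($X{\left(c,t \right)} = 3 \left(6 - t\right) = 18 - 3 t$)
$O{\left(N,b \right)} = 144$ ($O{\left(N,b \right)} = \left(18 - 6\right)^{2} = 12^{2} = 144$)
$n{\left(l,B \right)} = i \sqrt{511}$ ($n{\left(l,B \right)} = \sqrt{144 - 655} = \sqrt{-511} = i \sqrt{511}$)
$\frac{n{\left(-250,126 \right)}}{3058777} - \frac{4755608}{-571160} = \frac{i \sqrt{511}}{3058777} - \frac{4755608}{-571160} = i \sqrt{511} \cdot \frac{1}{3058777} - - \frac{594451}{71395} = \frac{i \sqrt{511}}{3058777} + \frac{594451}{71395} = \frac{594451}{71395} + \frac{i \sqrt{511}}{3058777}$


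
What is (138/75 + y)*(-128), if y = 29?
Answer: -98688/25 ≈ -3947.5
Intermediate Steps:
(138/75 + y)*(-128) = (138/75 + 29)*(-128) = (138*(1/75) + 29)*(-128) = (46/25 + 29)*(-128) = (771/25)*(-128) = -98688/25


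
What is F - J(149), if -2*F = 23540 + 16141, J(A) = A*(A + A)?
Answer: -128485/2 ≈ -64243.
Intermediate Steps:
J(A) = 2*A² (J(A) = A*(2*A) = 2*A²)
F = -39681/2 (F = -(23540 + 16141)/2 = -½*39681 = -39681/2 ≈ -19841.)
F - J(149) = -39681/2 - 2*149² = -39681/2 - 2*22201 = -39681/2 - 1*44402 = -39681/2 - 44402 = -128485/2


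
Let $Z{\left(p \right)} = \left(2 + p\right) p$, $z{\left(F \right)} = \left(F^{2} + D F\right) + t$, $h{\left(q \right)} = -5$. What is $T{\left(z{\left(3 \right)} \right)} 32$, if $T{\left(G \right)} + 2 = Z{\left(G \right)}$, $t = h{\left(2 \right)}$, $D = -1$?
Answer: $32$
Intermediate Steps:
$t = -5$
$z{\left(F \right)} = -5 + F^{2} - F$ ($z{\left(F \right)} = \left(F^{2} - F\right) - 5 = -5 + F^{2} - F$)
$Z{\left(p \right)} = p \left(2 + p\right)$
$T{\left(G \right)} = -2 + G \left(2 + G\right)$
$T{\left(z{\left(3 \right)} \right)} 32 = \left(-2 + \left(-5 + 3^{2} - 3\right) \left(2 - \left(8 - 9\right)\right)\right) 32 = \left(-2 + \left(-5 + 9 - 3\right) \left(2 - -1\right)\right) 32 = \left(-2 + 1 \left(2 + 1\right)\right) 32 = \left(-2 + 1 \cdot 3\right) 32 = \left(-2 + 3\right) 32 = 1 \cdot 32 = 32$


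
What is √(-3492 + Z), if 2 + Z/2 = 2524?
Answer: 4*√97 ≈ 39.395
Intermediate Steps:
Z = 5044 (Z = -4 + 2*2524 = -4 + 5048 = 5044)
√(-3492 + Z) = √(-3492 + 5044) = √1552 = 4*√97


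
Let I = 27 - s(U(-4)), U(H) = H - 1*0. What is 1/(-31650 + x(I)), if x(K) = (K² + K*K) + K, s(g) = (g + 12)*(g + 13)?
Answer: -1/27645 ≈ -3.6173e-5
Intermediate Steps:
U(H) = H (U(H) = H + 0 = H)
s(g) = (12 + g)*(13 + g)
I = -45 (I = 27 - (156 + (-4)² + 25*(-4)) = 27 - (156 + 16 - 100) = 27 - 1*72 = 27 - 72 = -45)
x(K) = K + 2*K² (x(K) = (K² + K²) + K = 2*K² + K = K + 2*K²)
1/(-31650 + x(I)) = 1/(-31650 - 45*(1 + 2*(-45))) = 1/(-31650 - 45*(1 - 90)) = 1/(-31650 - 45*(-89)) = 1/(-31650 + 4005) = 1/(-27645) = -1/27645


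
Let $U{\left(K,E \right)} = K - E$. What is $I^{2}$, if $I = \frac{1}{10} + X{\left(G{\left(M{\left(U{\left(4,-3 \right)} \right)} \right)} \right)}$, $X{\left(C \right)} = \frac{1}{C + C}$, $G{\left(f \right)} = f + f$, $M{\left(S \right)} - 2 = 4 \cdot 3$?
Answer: $\frac{1089}{78400} \approx 0.01389$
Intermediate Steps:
$M{\left(S \right)} = 14$ ($M{\left(S \right)} = 2 + 4 \cdot 3 = 2 + 12 = 14$)
$G{\left(f \right)} = 2 f$
$X{\left(C \right)} = \frac{1}{2 C}$
$I = \frac{33}{280}$ ($I = \frac{1}{10} + \frac{1}{2 \cdot 2 \cdot 14} = \frac{1}{10} + \frac{1}{2 \cdot 28} = \frac{1}{10} + \frac{1}{2} \cdot \frac{1}{28} = \frac{1}{10} + \frac{1}{56} = \frac{33}{280} \approx 0.11786$)
$I^{2} = \left(\frac{33}{280}\right)^{2} = \frac{1089}{78400}$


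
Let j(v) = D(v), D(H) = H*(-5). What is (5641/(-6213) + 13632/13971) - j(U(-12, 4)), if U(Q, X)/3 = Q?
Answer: -5206147645/28933941 ≈ -179.93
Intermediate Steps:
U(Q, X) = 3*Q
D(H) = -5*H
j(v) = -5*v
(5641/(-6213) + 13632/13971) - j(U(-12, 4)) = (5641/(-6213) + 13632/13971) - (-5)*3*(-12) = (5641*(-1/6213) + 13632*(1/13971)) - (-5)*(-36) = (-5641/6213 + 4544/4657) - 1*180 = 1961735/28933941 - 180 = -5206147645/28933941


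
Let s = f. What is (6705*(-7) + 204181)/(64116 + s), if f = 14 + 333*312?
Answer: 78623/84013 ≈ 0.93584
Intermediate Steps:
f = 103910 (f = 14 + 103896 = 103910)
s = 103910
(6705*(-7) + 204181)/(64116 + s) = (6705*(-7) + 204181)/(64116 + 103910) = (-46935 + 204181)/168026 = 157246*(1/168026) = 78623/84013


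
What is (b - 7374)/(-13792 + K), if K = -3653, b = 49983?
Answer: -14203/5815 ≈ -2.4425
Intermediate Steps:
(b - 7374)/(-13792 + K) = (49983 - 7374)/(-13792 - 3653) = 42609/(-17445) = 42609*(-1/17445) = -14203/5815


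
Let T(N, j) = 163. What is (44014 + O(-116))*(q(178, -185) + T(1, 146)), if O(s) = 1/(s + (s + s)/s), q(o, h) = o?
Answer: 1710999895/114 ≈ 1.5009e+7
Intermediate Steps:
O(s) = 1/(2 + s) (O(s) = 1/(s + (2*s)/s) = 1/(s + 2) = 1/(2 + s))
(44014 + O(-116))*(q(178, -185) + T(1, 146)) = (44014 + 1/(2 - 116))*(178 + 163) = (44014 + 1/(-114))*341 = (44014 - 1/114)*341 = (5017595/114)*341 = 1710999895/114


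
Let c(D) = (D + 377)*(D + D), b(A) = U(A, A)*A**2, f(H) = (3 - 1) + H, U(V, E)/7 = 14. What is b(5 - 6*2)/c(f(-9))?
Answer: -343/370 ≈ -0.92703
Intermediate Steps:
U(V, E) = 98 (U(V, E) = 7*14 = 98)
f(H) = 2 + H
b(A) = 98*A**2
c(D) = 2*D*(377 + D) (c(D) = (377 + D)*(2*D) = 2*D*(377 + D))
b(5 - 6*2)/c(f(-9)) = (98*(5 - 6*2)**2)/((2*(2 - 9)*(377 + (2 - 9)))) = (98*(5 - 12)**2)/((2*(-7)*(377 - 7))) = (98*(-7)**2)/((2*(-7)*370)) = (98*49)/(-5180) = 4802*(-1/5180) = -343/370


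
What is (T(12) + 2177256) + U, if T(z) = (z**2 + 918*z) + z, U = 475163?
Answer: 2663591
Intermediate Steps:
T(z) = z**2 + 919*z
(T(12) + 2177256) + U = (12*(919 + 12) + 2177256) + 475163 = (12*931 + 2177256) + 475163 = (11172 + 2177256) + 475163 = 2188428 + 475163 = 2663591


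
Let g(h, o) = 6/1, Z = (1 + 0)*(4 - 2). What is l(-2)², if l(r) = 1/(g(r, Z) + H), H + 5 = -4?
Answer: ⅑ ≈ 0.11111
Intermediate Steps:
H = -9 (H = -5 - 4 = -9)
Z = 2 (Z = 1*2 = 2)
g(h, o) = 6 (g(h, o) = 6*1 = 6)
l(r) = -⅓ (l(r) = 1/(6 - 9) = 1/(-3) = -⅓)
l(-2)² = (-⅓)² = ⅑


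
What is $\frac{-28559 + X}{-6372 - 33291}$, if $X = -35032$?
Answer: $\frac{21197}{13221} \approx 1.6033$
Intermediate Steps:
$\frac{-28559 + X}{-6372 - 33291} = \frac{-28559 - 35032}{-6372 - 33291} = - \frac{63591}{-39663} = \left(-63591\right) \left(- \frac{1}{39663}\right) = \frac{21197}{13221}$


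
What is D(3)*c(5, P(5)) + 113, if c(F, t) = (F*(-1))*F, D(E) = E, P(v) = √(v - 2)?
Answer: 38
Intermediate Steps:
P(v) = √(-2 + v)
c(F, t) = -F² (c(F, t) = (-F)*F = -F²)
D(3)*c(5, P(5)) + 113 = 3*(-1*5²) + 113 = 3*(-1*25) + 113 = 3*(-25) + 113 = -75 + 113 = 38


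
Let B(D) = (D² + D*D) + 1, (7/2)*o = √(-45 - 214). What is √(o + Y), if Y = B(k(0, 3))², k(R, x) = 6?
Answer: √(261121 + 14*I*√259)/7 ≈ 73.0 + 0.031494*I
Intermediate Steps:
o = 2*I*√259/7 (o = 2*√(-45 - 214)/7 = 2*√(-259)/7 = 2*(I*√259)/7 = 2*I*√259/7 ≈ 4.5981*I)
B(D) = 1 + 2*D² (B(D) = (D² + D²) + 1 = 2*D² + 1 = 1 + 2*D²)
Y = 5329 (Y = (1 + 2*6²)² = (1 + 2*36)² = (1 + 72)² = 73² = 5329)
√(o + Y) = √(2*I*√259/7 + 5329) = √(5329 + 2*I*√259/7)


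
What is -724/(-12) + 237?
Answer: 892/3 ≈ 297.33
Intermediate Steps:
-724/(-12) + 237 = -724*(-1)/12 + 237 = -362*(-⅙) + 237 = 181/3 + 237 = 892/3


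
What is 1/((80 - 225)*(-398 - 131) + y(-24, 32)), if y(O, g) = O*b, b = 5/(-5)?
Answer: 1/76729 ≈ 1.3033e-5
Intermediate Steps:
b = -1 (b = 5*(-⅕) = -1)
y(O, g) = -O (y(O, g) = O*(-1) = -O)
1/((80 - 225)*(-398 - 131) + y(-24, 32)) = 1/((80 - 225)*(-398 - 131) - 1*(-24)) = 1/(-145*(-529) + 24) = 1/(76705 + 24) = 1/76729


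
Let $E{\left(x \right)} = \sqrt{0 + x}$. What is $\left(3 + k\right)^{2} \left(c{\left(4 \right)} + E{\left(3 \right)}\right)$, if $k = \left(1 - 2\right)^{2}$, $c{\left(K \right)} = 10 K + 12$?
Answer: $832 + 16 \sqrt{3} \approx 859.71$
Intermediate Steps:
$c{\left(K \right)} = 12 + 10 K$
$k = 1$ ($k = \left(-1\right)^{2} = 1$)
$E{\left(x \right)} = \sqrt{x}$
$\left(3 + k\right)^{2} \left(c{\left(4 \right)} + E{\left(3 \right)}\right) = \left(3 + 1\right)^{2} \left(\left(12 + 10 \cdot 4\right) + \sqrt{3}\right) = 4^{2} \left(\left(12 + 40\right) + \sqrt{3}\right) = 16 \left(52 + \sqrt{3}\right) = 832 + 16 \sqrt{3}$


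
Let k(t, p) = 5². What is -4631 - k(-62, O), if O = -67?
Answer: -4656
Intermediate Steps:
k(t, p) = 25
-4631 - k(-62, O) = -4631 - 1*25 = -4631 - 25 = -4656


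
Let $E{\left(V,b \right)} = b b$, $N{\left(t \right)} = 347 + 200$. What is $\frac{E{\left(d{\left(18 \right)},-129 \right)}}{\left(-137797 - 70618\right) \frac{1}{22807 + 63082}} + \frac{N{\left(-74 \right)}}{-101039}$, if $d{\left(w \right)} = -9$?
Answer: $- \frac{144413019627116}{21058043185} \approx -6857.9$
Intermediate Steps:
$N{\left(t \right)} = 547$
$E{\left(V,b \right)} = b^{2}$
$\frac{E{\left(d{\left(18 \right)},-129 \right)}}{\left(-137797 - 70618\right) \frac{1}{22807 + 63082}} + \frac{N{\left(-74 \right)}}{-101039} = \frac{\left(-129\right)^{2}}{\left(-137797 - 70618\right) \frac{1}{22807 + 63082}} + \frac{547}{-101039} = \frac{16641}{\left(-208415\right) \frac{1}{85889}} + 547 \left(- \frac{1}{101039}\right) = \frac{16641}{\left(-208415\right) \frac{1}{85889}} - \frac{547}{101039} = \frac{16641}{- \frac{208415}{85889}} - \frac{547}{101039} = 16641 \left(- \frac{85889}{208415}\right) - \frac{547}{101039} = - \frac{1429278849}{208415} - \frac{547}{101039} = - \frac{144413019627116}{21058043185}$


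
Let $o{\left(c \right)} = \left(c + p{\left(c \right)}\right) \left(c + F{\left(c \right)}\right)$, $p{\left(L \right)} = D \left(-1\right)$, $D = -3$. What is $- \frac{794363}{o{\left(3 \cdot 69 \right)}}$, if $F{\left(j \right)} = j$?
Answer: $- \frac{794363}{86940} \approx -9.1369$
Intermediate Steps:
$p{\left(L \right)} = 3$ ($p{\left(L \right)} = \left(-3\right) \left(-1\right) = 3$)
$o{\left(c \right)} = 2 c \left(3 + c\right)$ ($o{\left(c \right)} = \left(c + 3\right) \left(c + c\right) = \left(3 + c\right) 2 c = 2 c \left(3 + c\right)$)
$- \frac{794363}{o{\left(3 \cdot 69 \right)}} = - \frac{794363}{2 \cdot 3 \cdot 69 \left(3 + 3 \cdot 69\right)} = - \frac{794363}{2 \cdot 207 \left(3 + 207\right)} = - \frac{794363}{2 \cdot 207 \cdot 210} = - \frac{794363}{86940}$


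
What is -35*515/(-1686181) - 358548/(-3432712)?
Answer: 23801837821/206720491174 ≈ 0.11514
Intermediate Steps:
-35*515/(-1686181) - 358548/(-3432712) = -18025*(-1/1686181) - 358548*(-1/3432712) = 2575/240883 + 89637/858178 = 23801837821/206720491174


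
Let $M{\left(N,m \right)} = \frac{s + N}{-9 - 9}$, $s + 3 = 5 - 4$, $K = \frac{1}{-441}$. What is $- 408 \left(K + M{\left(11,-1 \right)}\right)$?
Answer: $\frac{30124}{147} \approx 204.93$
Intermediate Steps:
$K = - \frac{1}{441} \approx -0.0022676$
$s = -2$ ($s = -3 + \left(5 - 4\right) = -3 + 1 = -2$)
$M{\left(N,m \right)} = \frac{1}{9} - \frac{N}{18}$ ($M{\left(N,m \right)} = \frac{-2 + N}{-9 - 9} = \frac{-2 + N}{-18} = \left(-2 + N\right) \left(- \frac{1}{18}\right) = \frac{1}{9} - \frac{N}{18}$)
$- 408 \left(K + M{\left(11,-1 \right)}\right) = - 408 \left(- \frac{1}{441} + \left(\frac{1}{9} - \frac{11}{18}\right)\right) = - 408 \left(- \frac{1}{441} - \frac{1}{2}\right) = \left(-408\right) \left(- \frac{443}{882}\right) = \frac{30124}{147}$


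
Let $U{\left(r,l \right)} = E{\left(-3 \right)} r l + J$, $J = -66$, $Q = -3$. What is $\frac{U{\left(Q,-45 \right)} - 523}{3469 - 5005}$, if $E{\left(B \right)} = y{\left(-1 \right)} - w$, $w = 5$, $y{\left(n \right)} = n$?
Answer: $\frac{1399}{1536} \approx 0.91081$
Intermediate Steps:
$E{\left(B \right)} = -6$ ($E{\left(B \right)} = -1 - 5 = -6$)
$U{\left(r,l \right)} = -66 - 6 l r$ ($U{\left(r,l \right)} = - 6 r l - 66 = - 6 l r - 66 = -66 - 6 l r$)
$\frac{U{\left(Q,-45 \right)} - 523}{3469 - 5005} = \frac{\left(-66 - \left(-270\right) \left(-3\right)\right) - 523}{3469 - 5005} = \frac{\left(-66 - 810\right) - 523}{-1536} = \left(-876 - 523\right) \left(- \frac{1}{1536}\right) = \left(-1399\right) \left(- \frac{1}{1536}\right) = \frac{1399}{1536}$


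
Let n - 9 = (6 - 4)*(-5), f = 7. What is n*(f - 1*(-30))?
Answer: -37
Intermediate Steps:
n = -1 (n = 9 + (6 - 4)*(-5) = 9 + 2*(-5) = 9 - 10 = -1)
n*(f - 1*(-30)) = -(7 - 1*(-30)) = -(7 + 30) = -1*37 = -37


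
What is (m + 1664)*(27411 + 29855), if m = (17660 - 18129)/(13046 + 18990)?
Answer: 1526351786355/16018 ≈ 9.5290e+7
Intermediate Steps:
m = -469/32036 ≈ -0.014640
(m + 1664)*(27411 + 29855) = (-469/32036 + 1664)*(27411 + 29855) = (53307435/32036)*57266 = 1526351786355/16018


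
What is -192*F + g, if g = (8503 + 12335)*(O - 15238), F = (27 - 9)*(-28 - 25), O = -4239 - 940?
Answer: -425266278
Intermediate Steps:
O = -5179
F = -954 (F = 18*(-53) = -954)
g = -425449446 (g = (8503 + 12335)*(-5179 - 15238) = 20838*(-20417) = -425449446)
-192*F + g = -192*(-954) - 425449446 = 183168 - 425449446 = -425266278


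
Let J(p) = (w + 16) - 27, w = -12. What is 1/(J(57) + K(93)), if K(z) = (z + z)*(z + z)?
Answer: 1/34573 ≈ 2.8924e-5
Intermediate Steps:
K(z) = 4*z² (K(z) = (2*z)*(2*z) = 4*z²)
J(p) = -23 (J(p) = (-12 + 16) - 27 = 4 - 27 = -23)
1/(J(57) + K(93)) = 1/(-23 + 4*93²) = 1/(-23 + 4*8649) = 1/(-23 + 34596) = 1/34573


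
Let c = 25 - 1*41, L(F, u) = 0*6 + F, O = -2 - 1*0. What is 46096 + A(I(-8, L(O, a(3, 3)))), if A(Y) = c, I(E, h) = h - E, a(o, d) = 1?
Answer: 46080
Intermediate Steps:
O = -2 (O = -2 + 0 = -2)
L(F, u) = F (L(F, u) = 0 + F = F)
c = -16 (c = 25 - 41 = -16)
A(Y) = -16
46096 + A(I(-8, L(O, a(3, 3)))) = 46096 - 16 = 46080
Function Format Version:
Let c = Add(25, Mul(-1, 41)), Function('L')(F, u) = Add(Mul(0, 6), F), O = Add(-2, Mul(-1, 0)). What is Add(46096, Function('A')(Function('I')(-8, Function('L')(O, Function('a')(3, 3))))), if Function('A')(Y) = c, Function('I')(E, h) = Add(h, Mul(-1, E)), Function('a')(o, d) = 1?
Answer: 46080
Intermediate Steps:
O = -2 (O = Add(-2, 0) = -2)
Function('L')(F, u) = F (Function('L')(F, u) = Add(0, F) = F)
c = -16 (c = Add(25, -41) = -16)
Function('A')(Y) = -16
Add(46096, Function('A')(Function('I')(-8, Function('L')(O, Function('a')(3, 3))))) = Add(46096, -16) = 46080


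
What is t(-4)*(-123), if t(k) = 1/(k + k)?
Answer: 123/8 ≈ 15.375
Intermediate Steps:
t(k) = 1/(2*k)
t(-4)*(-123) = ((1/2)/(-4))*(-123) = ((1/2)*(-1/4))*(-123) = -1/8*(-123) = 123/8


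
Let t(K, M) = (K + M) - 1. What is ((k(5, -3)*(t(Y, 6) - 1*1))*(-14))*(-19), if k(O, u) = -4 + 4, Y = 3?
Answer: 0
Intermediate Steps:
k(O, u) = 0
t(K, M) = -1 + K + M
((k(5, -3)*(t(Y, 6) - 1*1))*(-14))*(-19) = ((0*((-1 + 3 + 6) - 1*1))*(-14))*(-19) = ((0*(8 - 1))*(-14))*(-19) = ((0*7)*(-14))*(-19) = (0*(-14))*(-19) = 0*(-19) = 0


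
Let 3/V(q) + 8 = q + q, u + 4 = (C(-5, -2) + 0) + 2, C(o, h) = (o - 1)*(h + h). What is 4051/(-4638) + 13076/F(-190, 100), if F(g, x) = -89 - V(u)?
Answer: -732088375/4958022 ≈ -147.66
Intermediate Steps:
C(o, h) = 2*h*(-1 + o) (C(o, h) = (-1 + o)*(2*h) = 2*h*(-1 + o))
u = 22 (u = -4 + ((2*(-2)*(-1 - 5) + 0) + 2) = -4 + ((2*(-2)*(-6) + 0) + 2) = -4 + ((24 + 0) + 2) = -4 + (24 + 2) = -4 + 26 = 22)
V(q) = 3/(-8 + 2*q) (V(q) = 3/(-8 + (q + q)) = 3/(-8 + 2*q))
F(g, x) = -1069/12 (F(g, x) = -89 - 3/(2*(-4 + 22)) = -89 - 3/(2*18) = -89 - 1*1/12 = -89 - 1/12 = -1069/12)
4051/(-4638) + 13076/F(-190, 100) = 4051/(-4638) + 13076/(-1069/12) = 4051*(-1/4638) + 13076*(-12/1069) = -4051/4638 - 156912/1069 = -732088375/4958022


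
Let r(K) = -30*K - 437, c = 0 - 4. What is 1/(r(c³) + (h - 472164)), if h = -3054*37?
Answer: -1/583679 ≈ -1.7133e-6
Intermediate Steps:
c = -4
h = -112998
r(K) = -437 - 30*K
1/(r(c³) + (h - 472164)) = 1/((-437 - 30*(-4)³) + (-112998 - 472164)) = 1/((-437 - 30*(-64)) - 585162) = 1/((-437 + 1920) - 585162) = 1/(1483 - 585162) = 1/(-583679) = -1/583679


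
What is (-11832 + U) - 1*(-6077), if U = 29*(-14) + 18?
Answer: -6143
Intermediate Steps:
U = -388 (U = -406 + 18 = -388)
(-11832 + U) - 1*(-6077) = (-11832 - 388) - 1*(-6077) = -12220 + 6077 = -6143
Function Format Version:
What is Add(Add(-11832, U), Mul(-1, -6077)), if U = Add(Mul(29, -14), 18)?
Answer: -6143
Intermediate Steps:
U = -388 (U = Add(-406, 18) = -388)
Add(Add(-11832, U), Mul(-1, -6077)) = Add(Add(-11832, -388), Mul(-1, -6077)) = Add(-12220, 6077) = -6143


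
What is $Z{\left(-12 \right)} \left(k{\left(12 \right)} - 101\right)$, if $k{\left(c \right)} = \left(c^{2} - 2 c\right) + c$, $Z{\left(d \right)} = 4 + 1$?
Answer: $155$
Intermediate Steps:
$Z{\left(d \right)} = 5$
$k{\left(c \right)} = c^{2} - c$
$Z{\left(-12 \right)} \left(k{\left(12 \right)} - 101\right) = 5 \left(12 \left(-1 + 12\right) - 101\right) = 5 \left(12 \cdot 11 - 101\right) = 5 \left(132 - 101\right) = 5 \cdot 31 = 155$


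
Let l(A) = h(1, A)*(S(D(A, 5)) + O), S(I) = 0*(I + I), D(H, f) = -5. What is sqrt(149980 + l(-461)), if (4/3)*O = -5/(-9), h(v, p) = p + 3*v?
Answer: sqrt(5392410)/6 ≈ 387.03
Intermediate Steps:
S(I) = 0 (S(I) = 0*(2*I) = 0)
O = 5/12 (O = 3*(-5/(-9))/4 = 3*(-5*(-1/9))/4 = (3/4)*(5/9) = 5/12 ≈ 0.41667)
l(A) = 5/4 + 5*A/12 (l(A) = (A + 3*1)*(0 + 5/12) = (A + 3)*(5/12) = (3 + A)*(5/12) = 5/4 + 5*A/12)
sqrt(149980 + l(-461)) = sqrt(149980 + (5/4 + (5/12)*(-461))) = sqrt(149980 + (5/4 - 2305/12)) = sqrt(149980 - 1145/6) = sqrt(898735/6) = sqrt(5392410)/6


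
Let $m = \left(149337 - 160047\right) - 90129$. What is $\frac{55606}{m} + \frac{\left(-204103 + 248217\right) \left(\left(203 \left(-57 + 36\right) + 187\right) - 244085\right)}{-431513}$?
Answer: $\frac{1103898287771128}{43513339407} \approx 25369.0$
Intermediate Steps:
$m = -100839$ ($m = -10710 - 90129 = -100839$)
$\frac{55606}{m} + \frac{\left(-204103 + 248217\right) \left(\left(203 \left(-57 + 36\right) + 187\right) - 244085\right)}{-431513} = \frac{55606}{-100839} + \frac{\left(-204103 + 248217\right) \left(\left(203 \left(-57 + 36\right) + 187\right) - 244085\right)}{-431513} = 55606 \left(- \frac{1}{100839}\right) + 44114 \left(\left(203 \left(-21\right) + 187\right) - 244085\right) \left(- \frac{1}{431513}\right) = - \frac{55606}{100839} + 44114 \left(\left(-4263 + 187\right) - 244085\right) \left(- \frac{1}{431513}\right) = - \frac{55606}{100839} + 44114 \left(-4076 - 244085\right) \left(- \frac{1}{431513}\right) = - \frac{55606}{100839} + 44114 \left(-248161\right) \left(- \frac{1}{431513}\right) = - \frac{55606}{100839} - - \frac{10947374354}{431513} = - \frac{55606}{100839} + \frac{10947374354}{431513} = \frac{1103898287771128}{43513339407}$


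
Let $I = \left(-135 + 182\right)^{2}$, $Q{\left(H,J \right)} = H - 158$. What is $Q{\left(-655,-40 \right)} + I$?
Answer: $1396$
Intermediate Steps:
$Q{\left(H,J \right)} = -158 + H$
$I = 2209$ ($I = 47^{2} = 2209$)
$Q{\left(-655,-40 \right)} + I = \left(-158 - 655\right) + 2209 = -813 + 2209 = 1396$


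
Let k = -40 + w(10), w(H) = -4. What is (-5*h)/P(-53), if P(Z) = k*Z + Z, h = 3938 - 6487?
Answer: 12745/2279 ≈ 5.5924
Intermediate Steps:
h = -2549
k = -44 (k = -40 - 4 = -44)
P(Z) = -43*Z (P(Z) = -44*Z + Z = -43*Z)
(-5*h)/P(-53) = (-5*(-2549))/((-43*(-53))) = 12745/2279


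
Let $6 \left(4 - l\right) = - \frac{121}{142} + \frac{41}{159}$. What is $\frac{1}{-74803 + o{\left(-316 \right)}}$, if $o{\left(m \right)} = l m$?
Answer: $- \frac{33867}{2577221032} \approx -1.3141 \cdot 10^{-5}$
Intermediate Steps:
$l = \frac{555289}{135468}$ ($l = 4 - \frac{- \frac{121}{142} + \frac{41}{159}}{6} = 4 - - \frac{13417}{135468} = 4 + \frac{13417}{135468} = \frac{555289}{135468} \approx 4.099$)
$o{\left(m \right)} = \frac{555289 m}{135468}$
$\frac{1}{-74803 + o{\left(-316 \right)}} = \frac{1}{-74803 + \frac{555289}{135468} \left(-316\right)} = \frac{1}{-74803 - \frac{43867831}{33867}} = \frac{1}{- \frac{2577221032}{33867}} = - \frac{33867}{2577221032}$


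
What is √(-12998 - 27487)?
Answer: I*√40485 ≈ 201.21*I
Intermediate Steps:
√(-12998 - 27487) = √(-40485) = I*√40485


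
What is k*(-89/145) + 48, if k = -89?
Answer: 14881/145 ≈ 102.63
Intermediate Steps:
k*(-89/145) + 48 = -(-7921)/145 + 48 = -89*(-89/145) + 48 = 7921/145 + 48 = 14881/145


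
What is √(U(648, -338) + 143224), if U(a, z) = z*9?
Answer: √140182 ≈ 374.41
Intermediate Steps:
U(a, z) = 9*z
√(U(648, -338) + 143224) = √(9*(-338) + 143224) = √(-3042 + 143224) = √140182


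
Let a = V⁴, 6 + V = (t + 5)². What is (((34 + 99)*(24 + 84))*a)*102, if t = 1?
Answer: 1186753680000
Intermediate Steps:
V = 30 (V = -6 + (1 + 5)² = -6 + 6² = -6 + 36 = 30)
a = 810000 (a = 30⁴ = 810000)
(((34 + 99)*(24 + 84))*a)*102 = (((34 + 99)*(24 + 84))*810000)*102 = ((133*108)*810000)*102 = (14364*810000)*102 = 11634840000*102 = 1186753680000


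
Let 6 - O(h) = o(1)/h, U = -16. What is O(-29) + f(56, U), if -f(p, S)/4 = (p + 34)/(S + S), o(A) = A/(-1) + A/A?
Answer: 69/4 ≈ 17.250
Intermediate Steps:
o(A) = 1 - A (o(A) = A*(-1) + 1 = -A + 1 = 1 - A)
f(p, S) = -2*(34 + p)/S (f(p, S) = -4*(p + 34)/(S + S) = -4*(34 + p)/(2*S) = -4*(34 + p)*1/(2*S) = -2*(34 + p)/S)
O(h) = 6 (O(h) = 6 - (1 - 1*1)/h = 6 - (1 - 1)/h = 6 - 0/h = 6 - 1*0 = 6 + 0 = 6)
O(-29) + f(56, U) = 6 + 2*(-34 - 1*56)/(-16) = 6 + 2*(-1/16)*(-34 - 56) = 6 + 2*(-1/16)*(-90) = 6 + 45/4 = 69/4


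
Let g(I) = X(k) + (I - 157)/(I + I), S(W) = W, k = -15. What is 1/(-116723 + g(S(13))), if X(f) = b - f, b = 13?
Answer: -13/1517107 ≈ -8.5689e-6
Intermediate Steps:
X(f) = 13 - f
g(I) = 28 + (-157 + I)/(2*I) (g(I) = (13 - 1*(-15)) + (I - 157)/(I + I) = (13 + 15) + (-157 + I)/((2*I)) = 28 + (-157 + I)*(1/(2*I)) = 28 + (-157 + I)/(2*I))
1/(-116723 + g(S(13))) = 1/(-116723 + (½)*(-157 + 57*13)/13) = 1/(-116723 + (½)*(1/13)*(-157 + 741)) = 1/(-116723 + (½)*(1/13)*584) = 1/(-116723 + 292/13) = 1/(-1517107/13) = -13/1517107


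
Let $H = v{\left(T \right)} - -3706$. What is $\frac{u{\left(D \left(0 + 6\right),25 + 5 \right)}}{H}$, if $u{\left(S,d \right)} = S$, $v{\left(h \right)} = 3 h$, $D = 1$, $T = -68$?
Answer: $\frac{3}{1751} \approx 0.0017133$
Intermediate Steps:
$H = 3502$ ($H = 3 \left(-68\right) - -3706 = -204 + 3706 = 3502$)
$\frac{u{\left(D \left(0 + 6\right),25 + 5 \right)}}{H} = \frac{1 \left(0 + 6\right)}{3502} = 1 \cdot 6 \cdot \frac{1}{3502} = 6 \cdot \frac{1}{3502} = \frac{3}{1751}$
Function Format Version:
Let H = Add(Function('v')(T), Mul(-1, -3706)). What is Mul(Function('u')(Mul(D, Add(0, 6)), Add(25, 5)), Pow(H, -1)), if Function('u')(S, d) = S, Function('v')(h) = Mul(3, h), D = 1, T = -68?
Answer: Rational(3, 1751) ≈ 0.0017133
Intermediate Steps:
H = 3502 (H = Add(Mul(3, -68), Mul(-1, -3706)) = Add(-204, 3706) = 3502)
Mul(Function('u')(Mul(D, Add(0, 6)), Add(25, 5)), Pow(H, -1)) = Mul(Mul(1, Add(0, 6)), Pow(3502, -1)) = Mul(Mul(1, 6), Rational(1, 3502)) = Mul(6, Rational(1, 3502)) = Rational(3, 1751)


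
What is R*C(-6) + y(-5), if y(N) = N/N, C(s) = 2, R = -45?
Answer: -89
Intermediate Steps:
y(N) = 1
R*C(-6) + y(-5) = -45*2 + 1 = -90 + 1 = -89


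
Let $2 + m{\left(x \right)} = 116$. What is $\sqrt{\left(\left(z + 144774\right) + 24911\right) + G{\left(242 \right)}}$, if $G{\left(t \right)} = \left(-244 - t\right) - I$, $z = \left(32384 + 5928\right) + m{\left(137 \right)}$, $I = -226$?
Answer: $\sqrt{207851} \approx 455.91$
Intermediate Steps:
$m{\left(x \right)} = 114$ ($m{\left(x \right)} = -2 + 116 = 114$)
$z = 38426$ ($z = \left(32384 + 5928\right) + 114 = 38312 + 114 = 38426$)
$G{\left(t \right)} = -18 - t$ ($G{\left(t \right)} = \left(-244 - t\right) - -226 = \left(-244 - t\right) + 226 = -18 - t$)
$\sqrt{\left(\left(z + 144774\right) + 24911\right) + G{\left(242 \right)}} = \sqrt{\left(\left(38426 + 144774\right) + 24911\right) - 260} = \sqrt{\left(183200 + 24911\right) - 260} = \sqrt{208111 - 260} = \sqrt{207851}$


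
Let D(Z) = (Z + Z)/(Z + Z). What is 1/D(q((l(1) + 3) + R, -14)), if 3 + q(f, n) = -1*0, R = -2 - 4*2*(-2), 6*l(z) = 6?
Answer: 1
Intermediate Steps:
l(z) = 1 (l(z) = (⅙)*6 = 1)
R = 14 (R = -2 - 8*(-2) = -2 + 16 = 14)
q(f, n) = -3 (q(f, n) = -3 - 1*0 = -3 + 0 = -3)
D(Z) = 1 (D(Z) = (2*Z)/((2*Z)) = (2*Z)*(1/(2*Z)) = 1)
1/D(q((l(1) + 3) + R, -14)) = 1/1 = 1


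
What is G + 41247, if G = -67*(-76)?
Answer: 46339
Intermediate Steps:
G = 5092
G + 41247 = 5092 + 41247 = 46339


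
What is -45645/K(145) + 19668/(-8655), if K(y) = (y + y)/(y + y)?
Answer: -131692381/2885 ≈ -45647.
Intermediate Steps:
K(y) = 1 (K(y) = (2*y)/((2*y)) = (2*y)*(1/(2*y)) = 1)
-45645/K(145) + 19668/(-8655) = -45645/1 + 19668/(-8655) = -45645*1 + 19668*(-1/8655) = -45645 - 6556/2885 = -131692381/2885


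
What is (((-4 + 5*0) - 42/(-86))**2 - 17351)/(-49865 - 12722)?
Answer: 32059198/115723363 ≈ 0.27703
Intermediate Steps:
(((-4 + 5*0) - 42/(-86))**2 - 17351)/(-49865 - 12722) = (((-4 + 0) - 42*(-1/86))**2 - 17351)/(-62587) = ((-4 + 21/43)**2 - 17351)*(-1/62587) = ((-151/43)**2 - 17351)*(-1/62587) = (22801/1849 - 17351)*(-1/62587) = -32059198/1849*(-1/62587) = 32059198/115723363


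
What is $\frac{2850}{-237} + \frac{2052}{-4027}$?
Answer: $- \frac{3987758}{318133} \approx -12.535$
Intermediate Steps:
$\frac{2850}{-237} + \frac{2052}{-4027} = 2850 \left(- \frac{1}{237}\right) + 2052 \left(- \frac{1}{4027}\right) = - \frac{950}{79} - \frac{2052}{4027} = - \frac{3987758}{318133}$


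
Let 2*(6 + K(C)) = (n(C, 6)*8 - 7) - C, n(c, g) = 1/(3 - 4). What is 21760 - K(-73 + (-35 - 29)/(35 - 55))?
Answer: 108693/5 ≈ 21739.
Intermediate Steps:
n(c, g) = -1 (n(c, g) = 1/(-1) = -1)
K(C) = -27/2 - C/2 (K(C) = -6 + ((-1*8 - 7) - C)/2 = -6 + ((-8 - 7) - C)/2 = -6 + (-15 - C)/2 = -6 + (-15/2 - C/2) = -27/2 - C/2)
21760 - K(-73 + (-35 - 29)/(35 - 55)) = 21760 - (-27/2 - (-73 + (-35 - 29)/(35 - 55))/2) = 21760 - (-27/2 - (-73 - 64/(-20))/2) = 21760 - (-27/2 - (-73 - 64*(-1/20))/2) = 21760 - (-27/2 - (-73 + 16/5)/2) = 21760 - (-27/2 - 1/2*(-349/5)) = 21760 - (-27/2 + 349/10) = 21760 - 1*107/5 = 21760 - 107/5 = 108693/5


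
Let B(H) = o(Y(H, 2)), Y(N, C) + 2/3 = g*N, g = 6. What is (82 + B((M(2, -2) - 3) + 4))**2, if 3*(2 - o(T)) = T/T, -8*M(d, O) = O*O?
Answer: 63001/9 ≈ 7000.1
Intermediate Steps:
M(d, O) = -O**2/8 (M(d, O) = -O*O/8 = -O**2/8)
Y(N, C) = -2/3 + 6*N
o(T) = 5/3 (o(T) = 2 - T/(3*T) = 2 - 1/3*1 = 2 - 1/3 = 5/3)
B(H) = 5/3
(82 + B((M(2, -2) - 3) + 4))**2 = (82 + 5/3)**2 = (251/3)**2 = 63001/9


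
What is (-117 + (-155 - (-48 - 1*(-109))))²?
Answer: 110889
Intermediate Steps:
(-117 + (-155 - (-48 - 1*(-109))))² = (-117 + (-155 - (-48 + 109)))² = (-117 + (-155 - 1*61))² = (-117 + (-155 - 61))² = (-117 - 216)² = (-333)² = 110889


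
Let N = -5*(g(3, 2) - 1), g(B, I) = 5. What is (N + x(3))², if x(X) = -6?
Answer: 676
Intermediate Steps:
N = -20 (N = -5*(5 - 1) = -5*4 = -20)
(N + x(3))² = (-20 - 6)² = (-26)² = 676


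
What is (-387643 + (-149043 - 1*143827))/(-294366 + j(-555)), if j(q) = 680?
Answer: 680513/293686 ≈ 2.3171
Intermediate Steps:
(-387643 + (-149043 - 1*143827))/(-294366 + j(-555)) = (-387643 + (-149043 - 1*143827))/(-294366 + 680) = (-387643 + (-149043 - 143827))/(-293686) = (-387643 - 292870)*(-1/293686) = -680513*(-1/293686) = 680513/293686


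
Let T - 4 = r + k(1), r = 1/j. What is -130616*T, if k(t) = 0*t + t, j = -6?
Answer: -1893932/3 ≈ -6.3131e+5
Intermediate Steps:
k(t) = t (k(t) = 0 + t = t)
r = -1/6 (r = 1/(-6) = -1/6 ≈ -0.16667)
T = 29/6 (T = 4 + (-1/6 + 1) = 4 + 5/6 = 29/6 ≈ 4.8333)
-130616*T = -130616*29/6 = -1893932/3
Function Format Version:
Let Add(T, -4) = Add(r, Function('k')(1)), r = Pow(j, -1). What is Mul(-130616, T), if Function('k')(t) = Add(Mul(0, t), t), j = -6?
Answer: Rational(-1893932, 3) ≈ -6.3131e+5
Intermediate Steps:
Function('k')(t) = t (Function('k')(t) = Add(0, t) = t)
r = Rational(-1, 6) (r = Pow(-6, -1) = Rational(-1, 6) ≈ -0.16667)
T = Rational(29, 6) (T = Add(4, Add(Rational(-1, 6), 1)) = Add(4, Rational(5, 6)) = Rational(29, 6) ≈ 4.8333)
Mul(-130616, T) = Mul(-130616, Rational(29, 6)) = Rational(-1893932, 3)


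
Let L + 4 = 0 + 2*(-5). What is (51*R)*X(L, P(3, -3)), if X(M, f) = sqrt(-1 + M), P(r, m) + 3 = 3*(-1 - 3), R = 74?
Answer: 3774*I*sqrt(15) ≈ 14617.0*I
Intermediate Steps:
P(r, m) = -15 (P(r, m) = -3 + 3*(-1 - 3) = -3 + 3*(-4) = -3 - 12 = -15)
L = -14 (L = -4 + (0 + 2*(-5)) = -4 + (0 - 10) = -4 - 10 = -14)
(51*R)*X(L, P(3, -3)) = (51*74)*sqrt(-1 - 14) = 3774*sqrt(-15) = 3774*(I*sqrt(15)) = 3774*I*sqrt(15)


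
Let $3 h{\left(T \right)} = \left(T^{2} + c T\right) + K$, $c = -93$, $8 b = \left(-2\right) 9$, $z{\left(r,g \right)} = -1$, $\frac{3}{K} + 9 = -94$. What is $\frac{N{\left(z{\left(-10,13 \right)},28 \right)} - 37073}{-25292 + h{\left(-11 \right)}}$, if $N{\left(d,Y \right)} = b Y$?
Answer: $\frac{11475024}{7697399} \approx 1.4908$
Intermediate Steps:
$K = - \frac{3}{103}$ ($K = \frac{3}{-9 - 94} = \frac{3}{-103} = 3 \left(- \frac{1}{103}\right) = - \frac{3}{103} \approx -0.029126$)
$b = - \frac{9}{4}$ ($b = \frac{\left(-2\right) 9}{8} = \frac{1}{8} \left(-18\right) = - \frac{9}{4} \approx -2.25$)
$N{\left(d,Y \right)} = - \frac{9 Y}{4}$
$h{\left(T \right)} = - \frac{1}{103} - 31 T + \frac{T^{2}}{3}$ ($h{\left(T \right)} = \frac{\left(T^{2} - 93 T\right) - \frac{3}{103}}{3} = \frac{- \frac{3}{103} + T^{2} - 93 T}{3} = - \frac{1}{103} - 31 T + \frac{T^{2}}{3}$)
$\frac{N{\left(z{\left(-10,13 \right)},28 \right)} - 37073}{-25292 + h{\left(-11 \right)}} = \frac{\left(- \frac{9}{4}\right) 28 - 37073}{-25292 - \left(- \frac{35122}{103} - \frac{121}{3}\right)} = \frac{-63 - 37073}{-25292 + \left(- \frac{1}{103} + 341 + \frac{1}{3} \cdot 121\right)} = - \frac{37136}{-25292 + \left(- \frac{1}{103} + 341 + \frac{121}{3}\right)} = - \frac{37136}{-25292 + \frac{117829}{309}} = - \frac{37136}{- \frac{7697399}{309}} = \left(-37136\right) \left(- \frac{309}{7697399}\right) = \frac{11475024}{7697399}$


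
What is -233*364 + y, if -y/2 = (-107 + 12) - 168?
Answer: -84286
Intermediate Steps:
y = 526 (y = -2*((-107 + 12) - 168) = -2*(-95 - 168) = -2*(-263) = 526)
-233*364 + y = -233*364 + 526 = -84812 + 526 = -84286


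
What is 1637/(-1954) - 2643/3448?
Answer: -5404399/3368696 ≈ -1.6043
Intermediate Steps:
1637/(-1954) - 2643/3448 = 1637*(-1/1954) - 2643*1/3448 = -1637/1954 - 2643/3448 = -5404399/3368696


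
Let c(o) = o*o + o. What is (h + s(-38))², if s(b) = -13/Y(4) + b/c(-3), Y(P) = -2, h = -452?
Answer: 7349521/36 ≈ 2.0415e+5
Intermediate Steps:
c(o) = o + o² (c(o) = o² + o = o + o²)
s(b) = 13/2 + b/6 (s(b) = -13/(-2) + b/((-3*(1 - 3))) = -13*(-½) + b/((-3*(-2))) = 13/2 + b/6)
(h + s(-38))² = (-452 + (13/2 + (⅙)*(-38)))² = (-452 + (13/2 - 19/3))² = (-452 + ⅙)² = (-2711/6)² = 7349521/36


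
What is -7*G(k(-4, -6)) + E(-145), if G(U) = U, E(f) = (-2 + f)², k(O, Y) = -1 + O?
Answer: 21644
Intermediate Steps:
-7*G(k(-4, -6)) + E(-145) = -7*(-1 - 4) + (-2 - 145)² = -7*(-5) + (-147)² = 35 + 21609 = 21644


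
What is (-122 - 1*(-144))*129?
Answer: 2838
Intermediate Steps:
(-122 - 1*(-144))*129 = (-122 + 144)*129 = 22*129 = 2838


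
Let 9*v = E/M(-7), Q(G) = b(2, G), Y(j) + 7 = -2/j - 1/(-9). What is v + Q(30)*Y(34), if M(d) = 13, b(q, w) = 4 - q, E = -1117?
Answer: -46627/1989 ≈ -23.442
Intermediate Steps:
Y(j) = -62/9 - 2/j (Y(j) = -7 + (-2/j - 1/(-9)) = -7 + (-2/j - 1*(-1/9)) = -7 + (-2/j + 1/9) = -7 + (1/9 - 2/j) = -62/9 - 2/j)
Q(G) = 2 (Q(G) = 4 - 1*2 = 4 - 2 = 2)
v = -1117/117 (v = (-1117/13)/9 = (-1117*1/13)/9 = (1/9)*(-1117/13) = -1117/117 ≈ -9.5470)
v + Q(30)*Y(34) = -1117/117 + 2*(-62/9 - 2/34) = -1117/117 + 2*(-62/9 - 2*1/34) = -1117/117 + 2*(-62/9 - 1/17) = -1117/117 + 2*(-1063/153) = -1117/117 - 2126/153 = -46627/1989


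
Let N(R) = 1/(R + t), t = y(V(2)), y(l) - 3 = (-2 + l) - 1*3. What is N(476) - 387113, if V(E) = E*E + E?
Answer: -185814239/480 ≈ -3.8711e+5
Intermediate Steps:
V(E) = E + E² (V(E) = E² + E = E + E²)
y(l) = -2 + l (y(l) = 3 + ((-2 + l) - 1*3) = 3 + ((-2 + l) - 3) = 3 + (-5 + l) = -2 + l)
t = 4 (t = -2 + 2*(1 + 2) = -2 + 2*3 = -2 + 6 = 4)
N(R) = 1/(4 + R) (N(R) = 1/(R + 4) = 1/(4 + R))
N(476) - 387113 = 1/(4 + 476) - 387113 = 1/480 - 387113 = -185814239/480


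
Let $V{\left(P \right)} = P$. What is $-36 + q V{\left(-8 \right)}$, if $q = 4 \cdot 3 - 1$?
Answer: $-124$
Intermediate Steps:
$q = 11$ ($q = 12 - 1 = 11$)
$-36 + q V{\left(-8 \right)} = -36 + 11 \left(-8\right) = -36 - 88 = -124$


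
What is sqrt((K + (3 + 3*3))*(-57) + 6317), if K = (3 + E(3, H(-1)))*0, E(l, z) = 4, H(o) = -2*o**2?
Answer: sqrt(5633) ≈ 75.053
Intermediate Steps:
K = 0 (K = (3 + 4)*0 = 7*0 = 0)
sqrt((K + (3 + 3*3))*(-57) + 6317) = sqrt((0 + (3 + 3*3))*(-57) + 6317) = sqrt((0 + (3 + 9))*(-57) + 6317) = sqrt((0 + 12)*(-57) + 6317) = sqrt(12*(-57) + 6317) = sqrt(-684 + 6317) = sqrt(5633)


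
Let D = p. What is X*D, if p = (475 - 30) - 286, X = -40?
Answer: -6360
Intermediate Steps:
p = 159 (p = 445 - 286 = 159)
D = 159
X*D = -40*159 = -6360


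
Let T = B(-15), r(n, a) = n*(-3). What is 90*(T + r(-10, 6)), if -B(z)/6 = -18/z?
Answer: 2052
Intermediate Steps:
B(z) = 108/z (B(z) = -(-108)/z = 108/z)
r(n, a) = -3*n
T = -36/5 (T = 108/(-15) = 108*(-1/15) = -36/5 ≈ -7.2000)
90*(T + r(-10, 6)) = 90*(-36/5 - 3*(-10)) = 90*(-36/5 + 30) = 90*(114/5) = 2052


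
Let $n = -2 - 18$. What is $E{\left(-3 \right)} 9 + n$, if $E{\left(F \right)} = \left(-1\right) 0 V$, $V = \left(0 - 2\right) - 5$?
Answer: $-20$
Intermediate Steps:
$V = -7$ ($V = -2 - 5 = -7$)
$E{\left(F \right)} = 0$ ($E{\left(F \right)} = \left(-1\right) 0 \left(-7\right) = 0 \left(-7\right) = 0$)
$n = -20$ ($n = -2 - 18 = -20$)
$E{\left(-3 \right)} 9 + n = 0 \cdot 9 - 20 = 0 - 20 = -20$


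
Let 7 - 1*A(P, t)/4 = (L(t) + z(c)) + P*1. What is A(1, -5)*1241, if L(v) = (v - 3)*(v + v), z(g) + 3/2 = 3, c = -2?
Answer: -374782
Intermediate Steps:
z(g) = 3/2 (z(g) = -3/2 + 3 = 3/2)
L(v) = 2*v*(-3 + v) (L(v) = (-3 + v)*(2*v) = 2*v*(-3 + v))
A(P, t) = 22 - 4*P - 8*t*(-3 + t) (A(P, t) = 28 - 4*((2*t*(-3 + t) + 3/2) + P*1) = 28 - 4*((3/2 + 2*t*(-3 + t)) + P) = 28 - 4*(3/2 + P + 2*t*(-3 + t)) = 28 + (-6 - 4*P - 8*t*(-3 + t)) = 22 - 4*P - 8*t*(-3 + t))
A(1, -5)*1241 = (22 - 4*1 - 8*(-5)*(-3 - 5))*1241 = (22 - 4 - 8*(-5)*(-8))*1241 = (22 - 4 - 320)*1241 = -302*1241 = -374782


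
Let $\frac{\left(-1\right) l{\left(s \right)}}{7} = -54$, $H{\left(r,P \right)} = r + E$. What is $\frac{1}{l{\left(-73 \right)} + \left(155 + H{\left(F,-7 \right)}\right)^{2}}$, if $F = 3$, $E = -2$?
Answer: $\frac{1}{24714} \approx 4.0463 \cdot 10^{-5}$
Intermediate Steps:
$H{\left(r,P \right)} = -2 + r$ ($H{\left(r,P \right)} = r - 2 = -2 + r$)
$l{\left(s \right)} = 378$ ($l{\left(s \right)} = \left(-7\right) \left(-54\right) = 378$)
$\frac{1}{l{\left(-73 \right)} + \left(155 + H{\left(F,-7 \right)}\right)^{2}} = \frac{1}{378 + \left(155 + \left(-2 + 3\right)\right)^{2}} = \frac{1}{378 + \left(155 + 1\right)^{2}} = \frac{1}{378 + 156^{2}} = \frac{1}{378 + 24336} = \frac{1}{24714}$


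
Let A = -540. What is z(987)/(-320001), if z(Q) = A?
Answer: 180/106667 ≈ 0.0016875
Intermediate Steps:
z(Q) = -540
z(987)/(-320001) = -540/(-320001) = -540*(-1/320001) = 180/106667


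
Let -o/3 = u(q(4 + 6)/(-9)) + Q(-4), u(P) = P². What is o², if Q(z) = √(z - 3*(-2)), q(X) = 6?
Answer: 178/9 + 8*√2 ≈ 31.091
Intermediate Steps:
Q(z) = √(6 + z) (Q(z) = √(z + 6) = √(6 + z))
o = -4/3 - 3*√2 (o = -3*((6/(-9))² + √(6 - 4)) = -3*((6*(-⅑))² + √2) = -3*((-⅔)² + √2) = -3*(4/9 + √2) = -4/3 - 3*√2 ≈ -5.5760)
o² = (-4/3 - 3*√2)²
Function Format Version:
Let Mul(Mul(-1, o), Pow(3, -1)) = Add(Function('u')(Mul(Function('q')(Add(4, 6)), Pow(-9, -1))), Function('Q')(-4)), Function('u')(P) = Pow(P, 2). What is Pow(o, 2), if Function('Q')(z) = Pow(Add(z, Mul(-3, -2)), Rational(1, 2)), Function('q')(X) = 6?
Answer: Add(Rational(178, 9), Mul(8, Pow(2, Rational(1, 2)))) ≈ 31.091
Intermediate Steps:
Function('Q')(z) = Pow(Add(6, z), Rational(1, 2)) (Function('Q')(z) = Pow(Add(z, 6), Rational(1, 2)) = Pow(Add(6, z), Rational(1, 2)))
o = Add(Rational(-4, 3), Mul(-3, Pow(2, Rational(1, 2)))) (o = Mul(-3, Add(Pow(Mul(6, Pow(-9, -1)), 2), Pow(Add(6, -4), Rational(1, 2)))) = Mul(-3, Add(Pow(Mul(6, Rational(-1, 9)), 2), Pow(2, Rational(1, 2)))) = Mul(-3, Add(Pow(Rational(-2, 3), 2), Pow(2, Rational(1, 2)))) = Mul(-3, Add(Rational(4, 9), Pow(2, Rational(1, 2)))) = Add(Rational(-4, 3), Mul(-3, Pow(2, Rational(1, 2)))) ≈ -5.5760)
Pow(o, 2) = Pow(Add(Rational(-4, 3), Mul(-3, Pow(2, Rational(1, 2)))), 2)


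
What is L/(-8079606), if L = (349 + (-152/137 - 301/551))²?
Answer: -343743518280338/23019957600187707 ≈ -0.014932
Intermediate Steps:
L = 687487036560676/5698287169 (L = (349 + (-152*1/137 - 301*1/551))² = (349 + (-152/137 - 301/551))² = (349 - 124989/75487)² = (26219974/75487)² = 687487036560676/5698287169 ≈ 1.2065e+5)
L/(-8079606) = (687487036560676/5698287169)/(-8079606) = (687487036560676/5698287169)*(-1/8079606) = -343743518280338/23019957600187707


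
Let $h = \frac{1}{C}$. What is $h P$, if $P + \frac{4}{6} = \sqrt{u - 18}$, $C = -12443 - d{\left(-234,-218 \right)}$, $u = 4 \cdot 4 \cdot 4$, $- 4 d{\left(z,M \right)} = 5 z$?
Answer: $\frac{4}{76413} - \frac{2 \sqrt{46}}{25471} \approx -0.00048021$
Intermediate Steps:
$d{\left(z,M \right)} = - \frac{5 z}{4}$
$u = 64$ ($u = 4 \cdot 16 = 64$)
$C = - \frac{25471}{2}$ ($C = -12443 - \left(- \frac{5}{4}\right) \left(-234\right) = -12443 - \frac{585}{2} = - \frac{25471}{2} \approx -12736.0$)
$P = - \frac{2}{3} + \sqrt{46}$ ($P = - \frac{2}{3} + \sqrt{64 - 18} = - \frac{2}{3} + \sqrt{46} \approx 6.1157$)
$h = - \frac{2}{25471}$ ($h = \frac{1}{- \frac{25471}{2}} = - \frac{2}{25471} \approx -7.8521 \cdot 10^{-5}$)
$h P = - \frac{2 \left(- \frac{2}{3} + \sqrt{46}\right)}{25471} = \frac{4}{76413} - \frac{2 \sqrt{46}}{25471}$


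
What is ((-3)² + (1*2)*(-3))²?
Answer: 9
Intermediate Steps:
((-3)² + (1*2)*(-3))² = (9 + 2*(-3))² = (9 - 6)² = 3² = 9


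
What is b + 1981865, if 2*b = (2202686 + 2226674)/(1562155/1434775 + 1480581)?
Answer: 421008329063928895/212430216643 ≈ 1.9819e+6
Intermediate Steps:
b = 317756749700/212430216643 (b = ((2202686 + 2226674)/(1562155/1434775 + 1480581))/2 = (4429360/(1562155*(1/1434775) + 1480581))/2 = (4429360/(312431/286955 + 1480581))/2 = (4429360/(424860433286/286955))/2 = (4429360*(286955/424860433286))/2 = (1/2)*(635513499400/212430216643) = 317756749700/212430216643 ≈ 1.4958)
b + 1981865 = 317756749700/212430216643 + 1981865 = 421008329063928895/212430216643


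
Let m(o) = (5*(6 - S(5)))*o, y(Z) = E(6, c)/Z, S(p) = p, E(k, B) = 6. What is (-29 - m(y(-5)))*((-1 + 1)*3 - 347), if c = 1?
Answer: 7981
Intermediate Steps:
y(Z) = 6/Z
m(o) = 5*o (m(o) = (5*(6 - 1*5))*o = (5*(6 - 5))*o = (5*1)*o = 5*o)
(-29 - m(y(-5)))*((-1 + 1)*3 - 347) = (-29 - 5*6/(-5))*((-1 + 1)*3 - 347) = (-29 - 5*6*(-1/5))*(0*3 - 347) = (-29 - 5*(-6)/5)*(0 - 347) = (-29 - 1*(-6))*(-347) = (-29 + 6)*(-347) = -23*(-347) = 7981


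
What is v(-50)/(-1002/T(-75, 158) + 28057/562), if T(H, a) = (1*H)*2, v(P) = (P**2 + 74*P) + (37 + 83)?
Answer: -5058000/265093 ≈ -19.080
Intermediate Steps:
v(P) = 120 + P**2 + 74*P (v(P) = (P**2 + 74*P) + 120 = 120 + P**2 + 74*P)
T(H, a) = 2*H (T(H, a) = H*2 = 2*H)
v(-50)/(-1002/T(-75, 158) + 28057/562) = (120 + (-50)**2 + 74*(-50))/(-1002/(2*(-75)) + 28057/562) = (120 + 2500 - 3700)/(-1002/(-150) + 28057*(1/562)) = -1080/(-1002*(-1/150) + 28057/562) = -1080/(167/25 + 28057/562) = -1080/795279/14050 = -1080*14050/795279 = -5058000/265093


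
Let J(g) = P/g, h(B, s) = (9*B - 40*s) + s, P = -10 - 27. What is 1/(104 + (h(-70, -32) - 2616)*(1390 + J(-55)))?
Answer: -55/152815306 ≈ -3.5991e-7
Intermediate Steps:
P = -37
h(B, s) = -39*s + 9*B (h(B, s) = (-40*s + 9*B) + s = -39*s + 9*B)
J(g) = -37/g
1/(104 + (h(-70, -32) - 2616)*(1390 + J(-55))) = 1/(104 + ((-39*(-32) + 9*(-70)) - 2616)*(1390 - 37/(-55))) = 1/(104 + ((1248 - 630) - 2616)*(1390 - 37*(-1/55))) = 1/(104 + (618 - 2616)*(1390 + 37/55)) = 1/(104 - 1998*76487/55) = 1/(104 - 152821026/55) = 1/(-152815306/55) = -55/152815306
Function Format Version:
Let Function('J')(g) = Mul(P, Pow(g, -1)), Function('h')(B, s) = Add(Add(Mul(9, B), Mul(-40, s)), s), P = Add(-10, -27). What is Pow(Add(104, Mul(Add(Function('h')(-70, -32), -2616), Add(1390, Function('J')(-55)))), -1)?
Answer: Rational(-55, 152815306) ≈ -3.5991e-7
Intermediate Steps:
P = -37
Function('h')(B, s) = Add(Mul(-39, s), Mul(9, B)) (Function('h')(B, s) = Add(Add(Mul(-40, s), Mul(9, B)), s) = Add(Mul(-39, s), Mul(9, B)))
Function('J')(g) = Mul(-37, Pow(g, -1))
Pow(Add(104, Mul(Add(Function('h')(-70, -32), -2616), Add(1390, Function('J')(-55)))), -1) = Pow(Add(104, Mul(Add(Add(Mul(-39, -32), Mul(9, -70)), -2616), Add(1390, Mul(-37, Pow(-55, -1))))), -1) = Pow(Add(104, Mul(Add(Add(1248, -630), -2616), Add(1390, Mul(-37, Rational(-1, 55))))), -1) = Pow(Add(104, Mul(Add(618, -2616), Add(1390, Rational(37, 55)))), -1) = Pow(Add(104, Mul(-1998, Rational(76487, 55))), -1) = Pow(Add(104, Rational(-152821026, 55)), -1) = Pow(Rational(-152815306, 55), -1) = Rational(-55, 152815306)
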